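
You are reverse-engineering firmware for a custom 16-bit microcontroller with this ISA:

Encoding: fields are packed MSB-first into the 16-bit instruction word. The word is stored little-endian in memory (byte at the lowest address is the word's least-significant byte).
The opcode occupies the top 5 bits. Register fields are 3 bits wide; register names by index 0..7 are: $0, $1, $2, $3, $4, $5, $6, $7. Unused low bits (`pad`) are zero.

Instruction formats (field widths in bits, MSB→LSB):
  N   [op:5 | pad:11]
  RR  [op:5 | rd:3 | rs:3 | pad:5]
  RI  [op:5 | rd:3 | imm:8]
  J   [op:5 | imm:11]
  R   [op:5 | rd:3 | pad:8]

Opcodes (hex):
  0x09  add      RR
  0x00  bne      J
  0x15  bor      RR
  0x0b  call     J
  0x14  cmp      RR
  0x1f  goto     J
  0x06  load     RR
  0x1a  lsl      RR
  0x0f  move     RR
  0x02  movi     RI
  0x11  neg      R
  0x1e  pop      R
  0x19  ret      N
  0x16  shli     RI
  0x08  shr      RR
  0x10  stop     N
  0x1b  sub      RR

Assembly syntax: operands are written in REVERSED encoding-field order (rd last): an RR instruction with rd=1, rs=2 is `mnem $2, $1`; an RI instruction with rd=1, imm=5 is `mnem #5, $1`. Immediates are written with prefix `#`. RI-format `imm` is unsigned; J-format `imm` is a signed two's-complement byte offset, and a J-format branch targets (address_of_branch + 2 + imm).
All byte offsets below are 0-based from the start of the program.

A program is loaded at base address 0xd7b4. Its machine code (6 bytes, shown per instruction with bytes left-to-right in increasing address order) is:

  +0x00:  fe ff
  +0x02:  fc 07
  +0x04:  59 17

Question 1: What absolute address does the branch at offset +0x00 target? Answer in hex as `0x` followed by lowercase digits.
@+00  little-endian(fe ff) = 0xfffe
  top 5b → 0x1f → goto [J]
  imm: (w>>0)&0x7ff=0x7fe (s11→-2) → #-2
  target = base 0xd7b4 + off 0x00 + 2 + imm -2 = 0xd7b4

0xd7b4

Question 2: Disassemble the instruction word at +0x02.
bne #-4

@+02  little-endian(fc 07) = 0x07fc
  op=0x07fc>>11=0x0 ⇒ bne (J)
  imm: (w>>0)&0x7ff=0x7fc (s11→-4) → #-4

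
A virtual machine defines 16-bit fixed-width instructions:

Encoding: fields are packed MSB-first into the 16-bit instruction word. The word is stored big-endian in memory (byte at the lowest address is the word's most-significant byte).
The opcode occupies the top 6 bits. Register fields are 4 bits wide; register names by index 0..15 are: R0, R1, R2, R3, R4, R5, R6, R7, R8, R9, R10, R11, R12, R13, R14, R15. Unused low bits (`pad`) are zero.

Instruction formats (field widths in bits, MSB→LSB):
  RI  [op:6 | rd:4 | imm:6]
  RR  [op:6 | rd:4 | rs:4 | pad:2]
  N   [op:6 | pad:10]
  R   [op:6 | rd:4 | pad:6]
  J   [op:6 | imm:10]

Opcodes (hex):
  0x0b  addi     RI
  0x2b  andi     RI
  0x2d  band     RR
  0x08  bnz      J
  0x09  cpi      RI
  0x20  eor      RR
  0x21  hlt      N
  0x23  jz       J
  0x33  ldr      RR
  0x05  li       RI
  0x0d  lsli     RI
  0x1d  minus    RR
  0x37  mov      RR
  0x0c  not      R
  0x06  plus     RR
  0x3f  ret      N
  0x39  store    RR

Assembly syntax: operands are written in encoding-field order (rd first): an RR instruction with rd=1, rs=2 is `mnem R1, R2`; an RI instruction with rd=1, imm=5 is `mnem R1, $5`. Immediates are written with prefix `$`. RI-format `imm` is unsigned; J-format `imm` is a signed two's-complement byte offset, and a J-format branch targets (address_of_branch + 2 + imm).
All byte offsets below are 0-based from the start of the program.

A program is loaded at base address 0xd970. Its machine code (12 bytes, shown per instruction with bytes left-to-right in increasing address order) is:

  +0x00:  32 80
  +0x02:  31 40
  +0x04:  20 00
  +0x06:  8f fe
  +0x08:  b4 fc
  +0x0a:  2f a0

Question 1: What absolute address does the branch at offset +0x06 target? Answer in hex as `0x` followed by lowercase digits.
0xd976

off 0x06: read 8f fe as big → 0x8ffe
  top 6b → 0x23 → jz [J]
  [9:0] imm=1022 (s10→-2) = $-2
  target = base 0xd970 + off 0x06 + 2 + imm -2 = 0xd976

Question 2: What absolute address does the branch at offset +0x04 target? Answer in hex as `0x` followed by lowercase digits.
+0x04: 20 00 ⇒ word 0x2000 (big)
  op=0x2000>>10=0x8 ⇒ bnz (J)
  imm@[9:0]=0x0 ⇒ $0
  target = base 0xd970 + off 0x04 + 2 + imm 0 = 0xd976

0xd976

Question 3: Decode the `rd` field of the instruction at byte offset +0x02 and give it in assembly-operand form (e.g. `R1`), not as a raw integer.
R5

off 0x02: read 31 40 as big → 0x3140
  opcode bits[15:10]=0xc: not/R
  rd: (w>>6)&0xf=0x5 → R5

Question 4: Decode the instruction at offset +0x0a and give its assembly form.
addi R14, $32

@+0a  big-endian(2f a0) = 0x2fa0
  op=0x2fa0>>10=0xb ⇒ addi (RI)
  rd: (w>>6)&0xf=0xe → R14
  imm: (w>>0)&0x3f=0x20 → $32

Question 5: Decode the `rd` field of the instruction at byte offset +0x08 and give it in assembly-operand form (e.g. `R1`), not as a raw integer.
@+08  big-endian(b4 fc) = 0xb4fc
  top 6b → 0x2d → band [RR]
  rd: (w>>6)&0xf=0x3 → R3
  rs: (w>>2)&0xf=0xf → R15

R3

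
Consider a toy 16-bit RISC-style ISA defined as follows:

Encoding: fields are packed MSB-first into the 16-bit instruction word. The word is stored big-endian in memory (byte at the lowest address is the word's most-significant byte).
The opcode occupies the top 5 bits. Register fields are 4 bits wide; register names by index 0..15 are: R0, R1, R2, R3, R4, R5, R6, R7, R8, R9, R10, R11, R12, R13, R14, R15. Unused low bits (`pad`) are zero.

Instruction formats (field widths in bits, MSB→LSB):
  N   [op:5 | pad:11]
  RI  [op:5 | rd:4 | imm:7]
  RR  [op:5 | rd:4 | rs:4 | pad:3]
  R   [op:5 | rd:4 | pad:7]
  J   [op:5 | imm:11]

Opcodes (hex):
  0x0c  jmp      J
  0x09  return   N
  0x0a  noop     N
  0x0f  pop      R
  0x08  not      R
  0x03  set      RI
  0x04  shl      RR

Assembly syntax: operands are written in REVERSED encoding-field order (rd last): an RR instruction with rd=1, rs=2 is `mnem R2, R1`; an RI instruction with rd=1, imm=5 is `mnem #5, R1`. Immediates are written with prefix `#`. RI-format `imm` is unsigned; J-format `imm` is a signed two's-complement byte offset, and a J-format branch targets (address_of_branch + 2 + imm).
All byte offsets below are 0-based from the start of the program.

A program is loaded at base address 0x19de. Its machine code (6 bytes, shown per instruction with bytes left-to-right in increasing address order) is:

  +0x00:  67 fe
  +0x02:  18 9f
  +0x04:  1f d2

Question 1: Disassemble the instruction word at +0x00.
jmp #-2

[00] 67 fe → 0x67fe
  top 5b → 0xc → jmp [J]
  imm@[10:0]=0x7fe (s11→-2) ⇒ #-2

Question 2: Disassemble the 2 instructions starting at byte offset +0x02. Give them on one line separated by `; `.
off 0x02: read 18 9f as big → 0x189f
  top 5b → 0x3 → set [RI]
  rd: (w>>7)&0xf=0x1 → R1
  imm: (w>>0)&0x7f=0x1f → #31
off 0x04: read 1f d2 as big → 0x1fd2
  top 5b → 0x3 → set [RI]
  rd: (w>>7)&0xf=0xf → R15
  imm: (w>>0)&0x7f=0x52 → #82

set #31, R1; set #82, R15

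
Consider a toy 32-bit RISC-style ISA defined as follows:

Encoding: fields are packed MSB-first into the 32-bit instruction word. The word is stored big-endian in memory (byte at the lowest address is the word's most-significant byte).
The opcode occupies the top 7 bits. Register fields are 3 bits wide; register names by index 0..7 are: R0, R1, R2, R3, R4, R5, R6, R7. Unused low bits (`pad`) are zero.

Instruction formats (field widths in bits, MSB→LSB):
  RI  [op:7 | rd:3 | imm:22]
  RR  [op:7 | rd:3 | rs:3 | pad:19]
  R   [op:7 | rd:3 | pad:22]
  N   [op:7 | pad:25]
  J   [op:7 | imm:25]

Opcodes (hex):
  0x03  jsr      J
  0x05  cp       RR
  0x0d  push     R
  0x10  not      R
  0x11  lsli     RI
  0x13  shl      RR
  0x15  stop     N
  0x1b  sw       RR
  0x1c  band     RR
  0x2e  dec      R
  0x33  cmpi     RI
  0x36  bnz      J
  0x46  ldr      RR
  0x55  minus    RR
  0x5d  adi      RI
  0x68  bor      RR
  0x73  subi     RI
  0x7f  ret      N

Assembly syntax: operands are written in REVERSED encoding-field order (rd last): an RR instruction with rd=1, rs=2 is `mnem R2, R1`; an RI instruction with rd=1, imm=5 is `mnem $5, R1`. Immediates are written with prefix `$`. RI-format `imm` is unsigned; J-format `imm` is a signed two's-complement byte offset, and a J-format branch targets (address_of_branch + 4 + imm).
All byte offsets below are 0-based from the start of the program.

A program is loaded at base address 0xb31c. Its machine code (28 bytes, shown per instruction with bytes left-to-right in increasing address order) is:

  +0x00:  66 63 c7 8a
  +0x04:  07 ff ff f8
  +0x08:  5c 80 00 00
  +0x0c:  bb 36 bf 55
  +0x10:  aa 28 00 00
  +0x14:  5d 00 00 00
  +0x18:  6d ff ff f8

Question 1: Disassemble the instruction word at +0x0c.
adi $3587925, R4

+0x0c: bb 36 bf 55 ⇒ word 0xbb36bf55 (big)
  opcode bits[31:25]=0x5d: adi/RI
  [24:22] rd=4 = R4
  [21:0] imm=3587925 = $3587925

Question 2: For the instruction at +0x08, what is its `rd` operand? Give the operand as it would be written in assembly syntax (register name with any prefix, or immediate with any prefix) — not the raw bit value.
R2

[08] 5c 80 00 00 → 0x5c800000
  op=0x5c800000>>25=0x2e ⇒ dec (R)
  [24:22] rd=2 = R2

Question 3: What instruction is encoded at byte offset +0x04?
[04] 07 ff ff f8 → 0x07fffff8
  top 7b → 0x3 → jsr [J]
  imm@[24:0]=0x1fffff8 (s25→-8) ⇒ $-8

jsr $-8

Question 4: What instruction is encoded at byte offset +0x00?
[00] 66 63 c7 8a → 0x6663c78a
  opcode bits[31:25]=0x33: cmpi/RI
  rd: (w>>22)&0x7=0x1 → R1
  imm: (w>>0)&0x3fffff=0x23c78a → $2344842

cmpi $2344842, R1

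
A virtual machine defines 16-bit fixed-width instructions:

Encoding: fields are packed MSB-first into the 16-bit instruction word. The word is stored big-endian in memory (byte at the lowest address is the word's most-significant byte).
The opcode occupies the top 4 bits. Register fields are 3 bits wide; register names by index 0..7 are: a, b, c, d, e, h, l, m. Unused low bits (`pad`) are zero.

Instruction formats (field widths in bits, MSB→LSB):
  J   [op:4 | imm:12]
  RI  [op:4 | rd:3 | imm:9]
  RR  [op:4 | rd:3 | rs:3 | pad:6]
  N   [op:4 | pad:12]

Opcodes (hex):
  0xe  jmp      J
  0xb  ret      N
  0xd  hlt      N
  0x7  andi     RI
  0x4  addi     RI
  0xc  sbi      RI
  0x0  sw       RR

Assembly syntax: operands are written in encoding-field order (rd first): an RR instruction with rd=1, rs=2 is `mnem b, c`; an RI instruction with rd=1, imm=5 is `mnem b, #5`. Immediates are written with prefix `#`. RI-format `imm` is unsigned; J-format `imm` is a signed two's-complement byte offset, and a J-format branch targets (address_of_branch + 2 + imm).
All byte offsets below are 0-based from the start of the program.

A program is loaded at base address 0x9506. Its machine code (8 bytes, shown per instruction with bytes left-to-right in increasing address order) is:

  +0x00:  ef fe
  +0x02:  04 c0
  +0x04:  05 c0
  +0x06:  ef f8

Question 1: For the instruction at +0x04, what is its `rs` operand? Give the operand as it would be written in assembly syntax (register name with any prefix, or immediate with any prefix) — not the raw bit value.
+0x04: 05 c0 ⇒ word 0x05c0 (big)
  op=0x05c0>>12=0x0 ⇒ sw (RR)
  rd: (w>>9)&0x7=0x2 → c
  rs: (w>>6)&0x7=0x7 → m

m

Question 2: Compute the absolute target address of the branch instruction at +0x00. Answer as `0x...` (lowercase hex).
0x9506

[00] ef fe → 0xeffe
  op=0xeffe>>12=0xe ⇒ jmp (J)
  [11:0] imm=4094 (s12→-2) = #-2
  target = base 0x9506 + off 0x00 + 2 + imm -2 = 0x9506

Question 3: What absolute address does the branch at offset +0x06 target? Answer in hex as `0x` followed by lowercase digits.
0x9506

+0x06: ef f8 ⇒ word 0xeff8 (big)
  opcode bits[15:12]=0xe: jmp/J
  imm@[11:0]=0xff8 (s12→-8) ⇒ #-8
  target = base 0x9506 + off 0x06 + 2 + imm -8 = 0x9506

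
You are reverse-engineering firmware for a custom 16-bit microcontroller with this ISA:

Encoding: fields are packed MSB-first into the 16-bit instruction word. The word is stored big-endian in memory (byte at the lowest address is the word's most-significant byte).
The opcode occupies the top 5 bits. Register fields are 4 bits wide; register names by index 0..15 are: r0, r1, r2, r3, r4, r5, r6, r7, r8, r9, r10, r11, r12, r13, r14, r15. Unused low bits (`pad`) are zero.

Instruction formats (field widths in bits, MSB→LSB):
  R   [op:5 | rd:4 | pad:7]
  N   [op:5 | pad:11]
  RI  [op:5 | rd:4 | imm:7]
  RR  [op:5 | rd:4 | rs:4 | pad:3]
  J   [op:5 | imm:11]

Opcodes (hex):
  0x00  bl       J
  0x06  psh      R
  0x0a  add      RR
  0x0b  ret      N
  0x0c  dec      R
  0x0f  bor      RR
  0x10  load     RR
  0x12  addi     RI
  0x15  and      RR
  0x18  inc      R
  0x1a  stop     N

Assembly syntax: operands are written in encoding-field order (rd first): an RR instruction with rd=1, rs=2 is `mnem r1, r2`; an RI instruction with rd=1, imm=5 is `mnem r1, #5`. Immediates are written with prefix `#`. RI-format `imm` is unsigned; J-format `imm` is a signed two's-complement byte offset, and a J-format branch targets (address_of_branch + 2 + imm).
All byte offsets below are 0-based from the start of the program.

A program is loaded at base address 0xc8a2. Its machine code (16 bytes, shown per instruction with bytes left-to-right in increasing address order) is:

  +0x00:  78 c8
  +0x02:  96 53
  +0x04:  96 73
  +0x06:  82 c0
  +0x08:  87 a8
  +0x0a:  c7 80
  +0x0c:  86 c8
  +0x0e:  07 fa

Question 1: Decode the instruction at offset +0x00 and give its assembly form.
bor r1, r9

[00] 78 c8 → 0x78c8
  top 5b → 0xf → bor [RR]
  rd: (w>>7)&0xf=0x1 → r1
  rs: (w>>3)&0xf=0x9 → r9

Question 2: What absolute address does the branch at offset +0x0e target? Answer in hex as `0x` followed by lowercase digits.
off 0x0e: read 07 fa as big → 0x07fa
  top 5b → 0x0 → bl [J]
  imm@[10:0]=0x7fa (s11→-6) ⇒ #-6
  target = base 0xc8a2 + off 0x0e + 2 + imm -6 = 0xc8ac

0xc8ac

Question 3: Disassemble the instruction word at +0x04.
@+04  big-endian(96 73) = 0x9673
  opcode bits[15:11]=0x12: addi/RI
  [10:7] rd=12 = r12
  [6:0] imm=115 = #115

addi r12, #115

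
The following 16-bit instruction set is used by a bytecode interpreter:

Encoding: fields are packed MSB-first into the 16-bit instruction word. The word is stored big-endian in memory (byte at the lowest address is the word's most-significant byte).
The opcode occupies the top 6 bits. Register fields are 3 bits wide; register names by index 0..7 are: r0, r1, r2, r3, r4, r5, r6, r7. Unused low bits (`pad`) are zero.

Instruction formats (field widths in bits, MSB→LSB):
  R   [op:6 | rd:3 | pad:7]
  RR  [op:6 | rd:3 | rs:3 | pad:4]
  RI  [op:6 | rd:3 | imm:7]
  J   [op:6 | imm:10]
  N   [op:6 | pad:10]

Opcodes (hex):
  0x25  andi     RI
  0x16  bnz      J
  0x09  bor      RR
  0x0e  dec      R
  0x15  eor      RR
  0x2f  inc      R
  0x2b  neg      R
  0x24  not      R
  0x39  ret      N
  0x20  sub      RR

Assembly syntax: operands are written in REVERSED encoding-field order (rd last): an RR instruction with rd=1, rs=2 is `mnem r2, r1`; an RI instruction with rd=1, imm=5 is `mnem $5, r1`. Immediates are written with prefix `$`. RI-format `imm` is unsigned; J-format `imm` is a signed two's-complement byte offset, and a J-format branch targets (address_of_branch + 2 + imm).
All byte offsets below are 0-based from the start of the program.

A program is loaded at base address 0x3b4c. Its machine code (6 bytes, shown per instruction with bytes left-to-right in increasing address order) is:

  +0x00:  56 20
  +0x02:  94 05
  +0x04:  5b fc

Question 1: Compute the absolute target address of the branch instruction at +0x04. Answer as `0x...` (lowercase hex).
0x3b4e

off 0x04: read 5b fc as big → 0x5bfc
  top 6b → 0x16 → bnz [J]
  [9:0] imm=1020 (s10→-4) = $-4
  target = base 0x3b4c + off 0x04 + 2 + imm -4 = 0x3b4e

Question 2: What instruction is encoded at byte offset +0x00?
eor r2, r4

+0x00: 56 20 ⇒ word 0x5620 (big)
  top 6b → 0x15 → eor [RR]
  rd: (w>>7)&0x7=0x4 → r4
  rs: (w>>4)&0x7=0x2 → r2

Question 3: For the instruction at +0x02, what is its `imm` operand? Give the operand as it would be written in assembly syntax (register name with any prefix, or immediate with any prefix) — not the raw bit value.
$5

+0x02: 94 05 ⇒ word 0x9405 (big)
  top 6b → 0x25 → andi [RI]
  rd: (w>>7)&0x7=0x0 → r0
  imm: (w>>0)&0x7f=0x5 → $5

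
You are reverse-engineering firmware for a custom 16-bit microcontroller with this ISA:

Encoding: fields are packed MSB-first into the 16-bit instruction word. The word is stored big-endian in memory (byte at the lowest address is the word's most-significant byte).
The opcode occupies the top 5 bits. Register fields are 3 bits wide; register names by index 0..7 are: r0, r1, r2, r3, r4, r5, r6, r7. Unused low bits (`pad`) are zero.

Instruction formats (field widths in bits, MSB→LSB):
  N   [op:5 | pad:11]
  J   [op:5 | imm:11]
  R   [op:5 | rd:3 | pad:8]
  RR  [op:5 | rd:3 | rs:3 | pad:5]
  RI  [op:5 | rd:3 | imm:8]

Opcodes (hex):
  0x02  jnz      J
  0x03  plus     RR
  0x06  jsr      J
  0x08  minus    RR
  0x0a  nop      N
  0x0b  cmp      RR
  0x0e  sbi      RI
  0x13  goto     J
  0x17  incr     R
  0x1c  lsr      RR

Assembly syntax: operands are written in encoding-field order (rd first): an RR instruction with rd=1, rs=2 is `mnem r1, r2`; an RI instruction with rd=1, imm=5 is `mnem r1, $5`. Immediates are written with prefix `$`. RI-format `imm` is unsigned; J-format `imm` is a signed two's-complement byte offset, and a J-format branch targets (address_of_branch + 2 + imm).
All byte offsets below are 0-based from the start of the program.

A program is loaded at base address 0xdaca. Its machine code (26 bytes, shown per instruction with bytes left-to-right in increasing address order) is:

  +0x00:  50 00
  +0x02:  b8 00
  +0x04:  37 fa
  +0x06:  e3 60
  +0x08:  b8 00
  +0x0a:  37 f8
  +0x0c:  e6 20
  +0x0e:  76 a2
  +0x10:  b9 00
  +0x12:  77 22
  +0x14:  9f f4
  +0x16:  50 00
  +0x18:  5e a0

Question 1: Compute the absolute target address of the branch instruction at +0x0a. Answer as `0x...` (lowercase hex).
[0a] 37 f8 → 0x37f8
  op=0x37f8>>11=0x6 ⇒ jsr (J)
  imm: (w>>0)&0x7ff=0x7f8 (s11→-8) → $-8
  target = base 0xdaca + off 0x0a + 2 + imm -8 = 0xdace

0xdace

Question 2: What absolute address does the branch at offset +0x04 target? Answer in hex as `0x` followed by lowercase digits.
0xdaca

off 0x04: read 37 fa as big → 0x37fa
  opcode bits[15:11]=0x6: jsr/J
  imm@[10:0]=0x7fa (s11→-6) ⇒ $-6
  target = base 0xdaca + off 0x04 + 2 + imm -6 = 0xdaca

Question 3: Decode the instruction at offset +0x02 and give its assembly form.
incr r0

[02] b8 00 → 0xb800
  op=0xb800>>11=0x17 ⇒ incr (R)
  rd@[10:8]=0x0 ⇒ r0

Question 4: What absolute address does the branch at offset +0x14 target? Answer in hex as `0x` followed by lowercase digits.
0xdad4

off 0x14: read 9f f4 as big → 0x9ff4
  op=0x9ff4>>11=0x13 ⇒ goto (J)
  [10:0] imm=2036 (s11→-12) = $-12
  target = base 0xdaca + off 0x14 + 2 + imm -12 = 0xdad4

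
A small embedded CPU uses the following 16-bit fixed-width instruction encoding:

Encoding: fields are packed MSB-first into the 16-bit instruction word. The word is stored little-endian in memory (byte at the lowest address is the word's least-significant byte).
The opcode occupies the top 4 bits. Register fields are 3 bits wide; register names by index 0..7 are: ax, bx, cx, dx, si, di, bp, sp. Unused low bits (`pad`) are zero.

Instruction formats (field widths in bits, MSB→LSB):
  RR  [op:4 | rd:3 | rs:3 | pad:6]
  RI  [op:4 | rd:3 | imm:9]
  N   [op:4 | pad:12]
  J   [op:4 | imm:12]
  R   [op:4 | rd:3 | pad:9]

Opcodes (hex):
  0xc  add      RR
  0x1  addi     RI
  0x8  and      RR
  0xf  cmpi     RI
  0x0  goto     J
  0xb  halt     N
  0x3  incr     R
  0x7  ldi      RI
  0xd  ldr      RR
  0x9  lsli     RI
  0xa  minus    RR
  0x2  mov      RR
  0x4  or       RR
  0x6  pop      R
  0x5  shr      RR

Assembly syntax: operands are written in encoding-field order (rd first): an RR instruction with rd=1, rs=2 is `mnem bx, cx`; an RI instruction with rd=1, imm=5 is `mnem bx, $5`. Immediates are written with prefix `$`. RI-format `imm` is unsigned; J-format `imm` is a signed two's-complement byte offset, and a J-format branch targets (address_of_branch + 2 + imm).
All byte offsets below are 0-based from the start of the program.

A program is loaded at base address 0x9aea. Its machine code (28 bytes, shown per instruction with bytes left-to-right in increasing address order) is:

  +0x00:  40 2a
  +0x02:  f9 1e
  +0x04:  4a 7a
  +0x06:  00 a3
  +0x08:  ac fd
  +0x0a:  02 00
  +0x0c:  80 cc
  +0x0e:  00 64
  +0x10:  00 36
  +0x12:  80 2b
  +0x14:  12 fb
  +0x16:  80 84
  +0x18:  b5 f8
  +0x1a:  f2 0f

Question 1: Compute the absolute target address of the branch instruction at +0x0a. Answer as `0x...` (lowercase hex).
@+0a  little-endian(02 00) = 0x0002
  top 4b → 0x0 → goto [J]
  imm: (w>>0)&0xfff=0x2 → $2
  target = base 0x9aea + off 0x0a + 2 + imm 2 = 0x9af8

0x9af8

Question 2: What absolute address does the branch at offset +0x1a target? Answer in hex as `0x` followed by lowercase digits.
0x9af8

off 0x1a: read f2 0f as little → 0x0ff2
  op=0x0ff2>>12=0x0 ⇒ goto (J)
  [11:0] imm=4082 (s12→-14) = $-14
  target = base 0x9aea + off 0x1a + 2 + imm -14 = 0x9af8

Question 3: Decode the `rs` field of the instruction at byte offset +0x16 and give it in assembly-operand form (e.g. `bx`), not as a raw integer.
+0x16: 80 84 ⇒ word 0x8480 (little)
  opcode bits[15:12]=0x8: and/RR
  rd: (w>>9)&0x7=0x2 → cx
  rs: (w>>6)&0x7=0x2 → cx

cx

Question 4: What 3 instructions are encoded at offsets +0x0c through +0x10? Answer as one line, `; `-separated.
add bp, cx; pop cx; incr dx

@+0c  little-endian(80 cc) = 0xcc80
  top 4b → 0xc → add [RR]
  rd@[11:9]=0x6 ⇒ bp
  rs@[8:6]=0x2 ⇒ cx
@+0e  little-endian(00 64) = 0x6400
  top 4b → 0x6 → pop [R]
  rd@[11:9]=0x2 ⇒ cx
@+10  little-endian(00 36) = 0x3600
  top 4b → 0x3 → incr [R]
  rd@[11:9]=0x3 ⇒ dx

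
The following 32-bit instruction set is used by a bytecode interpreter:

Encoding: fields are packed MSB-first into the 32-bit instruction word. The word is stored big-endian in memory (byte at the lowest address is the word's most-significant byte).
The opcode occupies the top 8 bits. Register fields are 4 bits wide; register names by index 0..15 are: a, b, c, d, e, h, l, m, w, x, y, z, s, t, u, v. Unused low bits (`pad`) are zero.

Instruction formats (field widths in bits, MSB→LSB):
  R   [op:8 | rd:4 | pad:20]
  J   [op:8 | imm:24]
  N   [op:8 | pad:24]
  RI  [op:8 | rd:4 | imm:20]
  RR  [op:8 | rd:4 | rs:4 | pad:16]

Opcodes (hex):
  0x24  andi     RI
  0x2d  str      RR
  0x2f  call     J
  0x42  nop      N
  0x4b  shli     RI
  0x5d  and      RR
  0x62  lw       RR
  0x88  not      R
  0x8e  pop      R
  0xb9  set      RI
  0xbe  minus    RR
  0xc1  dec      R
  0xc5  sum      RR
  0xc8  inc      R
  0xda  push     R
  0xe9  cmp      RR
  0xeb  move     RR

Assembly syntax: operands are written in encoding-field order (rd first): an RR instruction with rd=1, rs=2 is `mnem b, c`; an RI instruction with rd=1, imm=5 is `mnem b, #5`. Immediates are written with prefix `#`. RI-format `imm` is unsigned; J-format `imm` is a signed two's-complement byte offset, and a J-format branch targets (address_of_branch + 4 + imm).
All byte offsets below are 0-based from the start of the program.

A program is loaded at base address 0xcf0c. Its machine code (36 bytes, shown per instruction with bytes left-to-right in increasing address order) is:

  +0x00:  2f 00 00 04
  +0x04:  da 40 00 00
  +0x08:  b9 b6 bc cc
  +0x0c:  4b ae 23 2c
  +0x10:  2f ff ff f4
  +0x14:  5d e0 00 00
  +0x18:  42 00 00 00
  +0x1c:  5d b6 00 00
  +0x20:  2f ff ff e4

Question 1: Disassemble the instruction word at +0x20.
@+20  big-endian(2f ff ff e4) = 0x2fffffe4
  op=0x2fffffe4>>24=0x2f ⇒ call (J)
  imm: (w>>0)&0xffffff=0xffffe4 (s24→-28) → #-28

call #-28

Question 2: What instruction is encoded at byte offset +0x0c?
shli y, #926508

off 0x0c: read 4b ae 23 2c as big → 0x4bae232c
  op=0x4bae232c>>24=0x4b ⇒ shli (RI)
  rd: (w>>20)&0xf=0xa → y
  imm: (w>>0)&0xfffff=0xe232c → #926508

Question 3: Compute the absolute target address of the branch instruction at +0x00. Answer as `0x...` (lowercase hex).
0xcf14

off 0x00: read 2f 00 00 04 as big → 0x2f000004
  op=0x2f000004>>24=0x2f ⇒ call (J)
  imm: (w>>0)&0xffffff=0x4 → #4
  target = base 0xcf0c + off 0x00 + 4 + imm 4 = 0xcf14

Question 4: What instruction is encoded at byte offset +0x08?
[08] b9 b6 bc cc → 0xb9b6bccc
  top 8b → 0xb9 → set [RI]
  [23:20] rd=11 = z
  [19:0] imm=441548 = #441548

set z, #441548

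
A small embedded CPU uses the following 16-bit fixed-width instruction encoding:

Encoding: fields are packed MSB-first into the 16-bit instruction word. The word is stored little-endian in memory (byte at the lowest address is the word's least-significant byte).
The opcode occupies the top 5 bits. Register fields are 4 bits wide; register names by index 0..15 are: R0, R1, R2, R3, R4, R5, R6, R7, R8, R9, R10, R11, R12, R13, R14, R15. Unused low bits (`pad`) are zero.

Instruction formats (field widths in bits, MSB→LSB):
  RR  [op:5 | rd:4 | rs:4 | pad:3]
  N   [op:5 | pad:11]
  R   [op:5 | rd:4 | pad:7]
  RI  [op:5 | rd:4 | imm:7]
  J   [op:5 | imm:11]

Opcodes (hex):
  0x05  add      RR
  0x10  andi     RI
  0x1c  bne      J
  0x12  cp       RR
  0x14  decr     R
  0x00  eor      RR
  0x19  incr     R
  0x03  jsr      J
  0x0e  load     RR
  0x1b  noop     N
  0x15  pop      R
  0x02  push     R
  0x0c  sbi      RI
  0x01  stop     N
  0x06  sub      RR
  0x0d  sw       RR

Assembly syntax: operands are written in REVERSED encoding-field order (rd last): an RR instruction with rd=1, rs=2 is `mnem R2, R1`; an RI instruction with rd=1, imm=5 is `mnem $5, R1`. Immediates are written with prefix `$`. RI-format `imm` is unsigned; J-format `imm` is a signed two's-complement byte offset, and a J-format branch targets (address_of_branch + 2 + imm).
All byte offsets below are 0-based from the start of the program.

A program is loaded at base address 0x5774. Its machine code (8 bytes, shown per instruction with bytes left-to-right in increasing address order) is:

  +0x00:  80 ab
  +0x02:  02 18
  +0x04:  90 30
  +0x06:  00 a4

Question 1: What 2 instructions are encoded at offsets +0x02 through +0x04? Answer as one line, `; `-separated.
jsr $2; sub R2, R1

+0x02: 02 18 ⇒ word 0x1802 (little)
  opcode bits[15:11]=0x3: jsr/J
  [10:0] imm=2 = $2
+0x04: 90 30 ⇒ word 0x3090 (little)
  opcode bits[15:11]=0x6: sub/RR
  [10:7] rd=1 = R1
  [6:3] rs=2 = R2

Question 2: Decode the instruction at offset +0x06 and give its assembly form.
off 0x06: read 00 a4 as little → 0xa400
  opcode bits[15:11]=0x14: decr/R
  [10:7] rd=8 = R8

decr R8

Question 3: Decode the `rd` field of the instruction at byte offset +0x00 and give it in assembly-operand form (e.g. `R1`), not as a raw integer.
+0x00: 80 ab ⇒ word 0xab80 (little)
  opcode bits[15:11]=0x15: pop/R
  [10:7] rd=7 = R7

R7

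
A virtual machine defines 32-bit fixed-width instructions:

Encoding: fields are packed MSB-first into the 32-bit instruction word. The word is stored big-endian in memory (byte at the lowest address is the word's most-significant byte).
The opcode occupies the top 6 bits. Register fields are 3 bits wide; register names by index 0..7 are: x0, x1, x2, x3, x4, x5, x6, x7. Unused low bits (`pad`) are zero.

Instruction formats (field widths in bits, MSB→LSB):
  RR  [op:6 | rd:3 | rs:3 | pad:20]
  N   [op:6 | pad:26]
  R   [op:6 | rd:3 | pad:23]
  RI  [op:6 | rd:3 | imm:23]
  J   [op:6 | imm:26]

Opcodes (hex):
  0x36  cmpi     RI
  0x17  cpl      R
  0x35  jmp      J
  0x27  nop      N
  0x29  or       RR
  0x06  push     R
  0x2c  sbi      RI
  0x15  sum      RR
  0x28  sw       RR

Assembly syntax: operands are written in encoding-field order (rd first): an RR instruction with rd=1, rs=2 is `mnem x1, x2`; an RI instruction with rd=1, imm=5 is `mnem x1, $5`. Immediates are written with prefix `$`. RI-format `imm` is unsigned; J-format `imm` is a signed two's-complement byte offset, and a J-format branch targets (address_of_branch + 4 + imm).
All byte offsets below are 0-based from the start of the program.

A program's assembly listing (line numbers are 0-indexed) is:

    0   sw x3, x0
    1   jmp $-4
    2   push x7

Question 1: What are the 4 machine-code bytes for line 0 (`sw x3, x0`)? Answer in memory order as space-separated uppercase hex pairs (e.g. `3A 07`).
L0: sw op=0x28:6|rd=3:3|rs=0:3|pad=0:20 ⇒ 0xa1800000 ⇒ big a1 80 00 00

A1 80 00 00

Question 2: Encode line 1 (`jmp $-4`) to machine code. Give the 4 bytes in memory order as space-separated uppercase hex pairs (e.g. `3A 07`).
D7 FF FF FC

L1: jmp op=0x35:6|imm=-4:26 ⇒ 0xd7fffffc ⇒ big d7 ff ff fc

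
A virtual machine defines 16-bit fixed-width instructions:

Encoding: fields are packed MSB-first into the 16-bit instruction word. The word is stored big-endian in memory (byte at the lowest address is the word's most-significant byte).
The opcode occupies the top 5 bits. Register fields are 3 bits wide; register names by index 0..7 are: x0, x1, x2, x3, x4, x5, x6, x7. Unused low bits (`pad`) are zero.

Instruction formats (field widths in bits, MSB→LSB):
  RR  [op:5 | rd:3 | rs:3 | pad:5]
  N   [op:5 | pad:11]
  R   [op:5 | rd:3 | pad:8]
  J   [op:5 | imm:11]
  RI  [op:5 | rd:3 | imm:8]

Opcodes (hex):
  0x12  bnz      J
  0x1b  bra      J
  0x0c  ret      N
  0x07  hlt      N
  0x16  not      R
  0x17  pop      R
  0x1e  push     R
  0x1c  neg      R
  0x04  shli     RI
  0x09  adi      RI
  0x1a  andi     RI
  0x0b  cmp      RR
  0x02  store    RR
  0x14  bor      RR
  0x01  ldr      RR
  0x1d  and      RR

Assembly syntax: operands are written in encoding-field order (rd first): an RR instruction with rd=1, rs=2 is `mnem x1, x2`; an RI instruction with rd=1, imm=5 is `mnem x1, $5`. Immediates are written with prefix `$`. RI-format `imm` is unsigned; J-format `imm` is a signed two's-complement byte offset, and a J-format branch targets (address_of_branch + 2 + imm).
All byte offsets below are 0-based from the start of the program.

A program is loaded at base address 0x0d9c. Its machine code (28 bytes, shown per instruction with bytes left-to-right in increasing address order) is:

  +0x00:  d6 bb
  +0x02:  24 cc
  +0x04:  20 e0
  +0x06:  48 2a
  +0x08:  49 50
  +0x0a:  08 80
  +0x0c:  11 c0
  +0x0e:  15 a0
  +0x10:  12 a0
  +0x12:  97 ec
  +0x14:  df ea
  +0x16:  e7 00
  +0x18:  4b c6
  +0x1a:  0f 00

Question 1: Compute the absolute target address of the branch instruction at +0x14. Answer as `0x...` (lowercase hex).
[14] df ea → 0xdfea
  opcode bits[15:11]=0x1b: bra/J
  [10:0] imm=2026 (s11→-22) = $-22
  target = base 0x0d9c + off 0x14 + 2 + imm -22 = 0x0d9c

0x0d9c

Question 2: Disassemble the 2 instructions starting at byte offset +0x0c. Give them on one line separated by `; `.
off 0x0c: read 11 c0 as big → 0x11c0
  opcode bits[15:11]=0x2: store/RR
  [10:8] rd=1 = x1
  [7:5] rs=6 = x6
off 0x0e: read 15 a0 as big → 0x15a0
  opcode bits[15:11]=0x2: store/RR
  [10:8] rd=5 = x5
  [7:5] rs=5 = x5

store x1, x6; store x5, x5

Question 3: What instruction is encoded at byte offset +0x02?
[02] 24 cc → 0x24cc
  opcode bits[15:11]=0x4: shli/RI
  rd@[10:8]=0x4 ⇒ x4
  imm@[7:0]=0xcc ⇒ $204

shli x4, $204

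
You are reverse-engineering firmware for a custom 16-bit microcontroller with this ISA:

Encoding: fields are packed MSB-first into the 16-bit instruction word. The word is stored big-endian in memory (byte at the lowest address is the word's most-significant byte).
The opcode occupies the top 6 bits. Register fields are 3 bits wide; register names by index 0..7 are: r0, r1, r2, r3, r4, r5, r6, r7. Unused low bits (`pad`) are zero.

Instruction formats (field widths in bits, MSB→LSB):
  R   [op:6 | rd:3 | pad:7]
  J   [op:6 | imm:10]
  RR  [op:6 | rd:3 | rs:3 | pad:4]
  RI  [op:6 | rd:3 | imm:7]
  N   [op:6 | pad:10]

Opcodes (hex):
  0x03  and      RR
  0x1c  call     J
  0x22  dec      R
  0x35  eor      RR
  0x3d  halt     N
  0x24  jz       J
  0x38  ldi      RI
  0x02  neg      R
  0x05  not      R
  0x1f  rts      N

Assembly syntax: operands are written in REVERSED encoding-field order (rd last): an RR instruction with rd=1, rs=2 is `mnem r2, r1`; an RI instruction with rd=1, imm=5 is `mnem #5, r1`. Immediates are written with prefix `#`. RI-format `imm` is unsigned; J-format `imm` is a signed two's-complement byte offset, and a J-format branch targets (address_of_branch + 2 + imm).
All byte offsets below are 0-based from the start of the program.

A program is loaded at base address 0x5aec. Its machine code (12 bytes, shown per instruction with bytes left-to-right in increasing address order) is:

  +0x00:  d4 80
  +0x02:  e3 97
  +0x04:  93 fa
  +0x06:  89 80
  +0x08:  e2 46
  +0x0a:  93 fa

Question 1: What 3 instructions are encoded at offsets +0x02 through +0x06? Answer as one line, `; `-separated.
off 0x02: read e3 97 as big → 0xe397
  top 6b → 0x38 → ldi [RI]
  [9:7] rd=7 = r7
  [6:0] imm=23 = #23
off 0x04: read 93 fa as big → 0x93fa
  top 6b → 0x24 → jz [J]
  [9:0] imm=1018 (s10→-6) = #-6
off 0x06: read 89 80 as big → 0x8980
  top 6b → 0x22 → dec [R]
  [9:7] rd=3 = r3

ldi #23, r7; jz #-6; dec r3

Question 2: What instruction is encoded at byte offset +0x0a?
off 0x0a: read 93 fa as big → 0x93fa
  top 6b → 0x24 → jz [J]
  imm: (w>>0)&0x3ff=0x3fa (s10→-6) → #-6

jz #-6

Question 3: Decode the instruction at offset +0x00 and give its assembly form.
@+00  big-endian(d4 80) = 0xd480
  top 6b → 0x35 → eor [RR]
  rd@[9:7]=0x1 ⇒ r1
  rs@[6:4]=0x0 ⇒ r0

eor r0, r1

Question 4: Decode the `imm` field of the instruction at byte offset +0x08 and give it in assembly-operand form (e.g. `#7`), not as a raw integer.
off 0x08: read e2 46 as big → 0xe246
  op=0xe246>>10=0x38 ⇒ ldi (RI)
  [9:7] rd=4 = r4
  [6:0] imm=70 = #70

#70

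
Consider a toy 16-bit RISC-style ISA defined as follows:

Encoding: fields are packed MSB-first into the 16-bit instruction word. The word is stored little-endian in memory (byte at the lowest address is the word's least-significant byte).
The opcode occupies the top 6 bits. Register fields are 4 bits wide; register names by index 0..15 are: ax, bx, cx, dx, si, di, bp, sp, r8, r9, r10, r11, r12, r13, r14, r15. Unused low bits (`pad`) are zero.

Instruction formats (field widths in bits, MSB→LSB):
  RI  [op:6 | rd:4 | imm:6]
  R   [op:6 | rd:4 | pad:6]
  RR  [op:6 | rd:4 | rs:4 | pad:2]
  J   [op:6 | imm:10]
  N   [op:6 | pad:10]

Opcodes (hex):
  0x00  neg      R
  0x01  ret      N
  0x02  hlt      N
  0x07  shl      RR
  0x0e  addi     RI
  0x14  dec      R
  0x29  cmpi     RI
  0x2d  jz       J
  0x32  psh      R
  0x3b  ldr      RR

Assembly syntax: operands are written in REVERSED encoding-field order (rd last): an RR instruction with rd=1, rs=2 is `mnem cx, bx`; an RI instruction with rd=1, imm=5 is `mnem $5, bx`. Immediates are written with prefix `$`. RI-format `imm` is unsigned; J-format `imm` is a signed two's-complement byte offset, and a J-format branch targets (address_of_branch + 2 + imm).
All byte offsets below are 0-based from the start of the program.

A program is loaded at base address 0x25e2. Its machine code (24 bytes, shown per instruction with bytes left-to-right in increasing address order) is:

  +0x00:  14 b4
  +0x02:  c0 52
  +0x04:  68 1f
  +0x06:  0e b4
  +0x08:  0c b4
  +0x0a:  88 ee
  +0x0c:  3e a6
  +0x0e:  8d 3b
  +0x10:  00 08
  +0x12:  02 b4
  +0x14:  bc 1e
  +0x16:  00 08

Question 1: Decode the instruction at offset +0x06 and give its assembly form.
jz $14

[06] 0e b4 → 0xb40e
  opcode bits[15:10]=0x2d: jz/J
  imm: (w>>0)&0x3ff=0xe → $14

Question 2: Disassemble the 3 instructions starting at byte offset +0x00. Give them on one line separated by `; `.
jz $20; dec r11; shl r10, r13

[00] 14 b4 → 0xb414
  top 6b → 0x2d → jz [J]
  imm@[9:0]=0x14 ⇒ $20
[02] c0 52 → 0x52c0
  top 6b → 0x14 → dec [R]
  rd@[9:6]=0xb ⇒ r11
[04] 68 1f → 0x1f68
  top 6b → 0x7 → shl [RR]
  rd@[9:6]=0xd ⇒ r13
  rs@[5:2]=0xa ⇒ r10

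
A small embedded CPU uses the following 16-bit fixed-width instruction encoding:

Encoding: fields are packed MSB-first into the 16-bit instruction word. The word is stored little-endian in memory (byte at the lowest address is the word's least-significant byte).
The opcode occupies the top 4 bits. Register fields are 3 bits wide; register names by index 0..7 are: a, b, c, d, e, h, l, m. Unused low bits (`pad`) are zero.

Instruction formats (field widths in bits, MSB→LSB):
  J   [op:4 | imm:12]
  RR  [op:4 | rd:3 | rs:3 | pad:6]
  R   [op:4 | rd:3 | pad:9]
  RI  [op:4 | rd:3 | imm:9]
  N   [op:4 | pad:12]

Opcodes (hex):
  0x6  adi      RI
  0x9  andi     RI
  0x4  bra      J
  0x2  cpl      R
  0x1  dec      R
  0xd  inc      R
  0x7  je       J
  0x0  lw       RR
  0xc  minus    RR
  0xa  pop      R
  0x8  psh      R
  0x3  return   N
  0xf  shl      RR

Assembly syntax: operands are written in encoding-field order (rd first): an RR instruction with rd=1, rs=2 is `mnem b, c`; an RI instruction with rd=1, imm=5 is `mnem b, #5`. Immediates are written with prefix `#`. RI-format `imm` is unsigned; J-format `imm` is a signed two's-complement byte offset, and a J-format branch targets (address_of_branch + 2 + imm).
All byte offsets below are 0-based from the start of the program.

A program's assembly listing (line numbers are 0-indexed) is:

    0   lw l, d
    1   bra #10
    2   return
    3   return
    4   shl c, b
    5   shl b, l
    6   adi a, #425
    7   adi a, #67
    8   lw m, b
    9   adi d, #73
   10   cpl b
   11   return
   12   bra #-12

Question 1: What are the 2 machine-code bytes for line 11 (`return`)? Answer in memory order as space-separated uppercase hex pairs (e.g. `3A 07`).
00 30

line 11 (return): pack op=0x3:4|pad=0:12 = 0x3000; little→ 00 30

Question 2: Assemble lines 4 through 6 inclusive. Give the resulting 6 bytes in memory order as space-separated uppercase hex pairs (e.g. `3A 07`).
line 4 (shl): pack op=0xf:4|rd=2:3|rs=1:3|pad=0:6 = 0xf440; little→ 40 f4
line 5 (shl): pack op=0xf:4|rd=1:3|rs=6:3|pad=0:6 = 0xf380; little→ 80 f3
line 6 (adi): pack op=0x6:4|rd=0:3|imm=425:9 = 0x61a9; little→ a9 61

40 F4 80 F3 A9 61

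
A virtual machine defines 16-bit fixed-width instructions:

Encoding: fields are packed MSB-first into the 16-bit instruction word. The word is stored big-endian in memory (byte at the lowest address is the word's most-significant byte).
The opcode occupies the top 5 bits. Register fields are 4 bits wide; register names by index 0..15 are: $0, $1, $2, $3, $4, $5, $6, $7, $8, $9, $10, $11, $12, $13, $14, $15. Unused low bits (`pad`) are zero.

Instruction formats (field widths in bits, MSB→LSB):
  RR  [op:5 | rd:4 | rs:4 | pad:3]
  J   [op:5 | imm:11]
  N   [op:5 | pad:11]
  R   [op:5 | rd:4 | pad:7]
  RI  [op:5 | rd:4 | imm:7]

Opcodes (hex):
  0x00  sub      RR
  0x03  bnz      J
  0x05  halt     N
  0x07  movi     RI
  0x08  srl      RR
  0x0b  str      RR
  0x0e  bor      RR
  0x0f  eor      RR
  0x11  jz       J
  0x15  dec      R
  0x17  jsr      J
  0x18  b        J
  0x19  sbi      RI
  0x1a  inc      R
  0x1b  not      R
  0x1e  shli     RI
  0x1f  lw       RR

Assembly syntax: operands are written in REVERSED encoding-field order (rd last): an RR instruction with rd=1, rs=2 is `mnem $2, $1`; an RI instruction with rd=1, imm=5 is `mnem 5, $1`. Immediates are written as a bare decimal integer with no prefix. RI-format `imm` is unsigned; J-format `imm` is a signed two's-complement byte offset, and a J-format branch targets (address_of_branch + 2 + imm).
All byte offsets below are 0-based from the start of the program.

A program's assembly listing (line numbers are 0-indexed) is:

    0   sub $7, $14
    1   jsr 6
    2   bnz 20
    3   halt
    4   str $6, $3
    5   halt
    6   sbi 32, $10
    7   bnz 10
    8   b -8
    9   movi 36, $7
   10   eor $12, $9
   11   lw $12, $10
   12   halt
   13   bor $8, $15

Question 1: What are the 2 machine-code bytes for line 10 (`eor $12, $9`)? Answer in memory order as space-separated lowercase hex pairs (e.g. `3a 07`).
L10: eor op=0xf:5|rd=9:4|rs=12:4|pad=0:3 ⇒ 0x7ce0 ⇒ big 7c e0

7c e0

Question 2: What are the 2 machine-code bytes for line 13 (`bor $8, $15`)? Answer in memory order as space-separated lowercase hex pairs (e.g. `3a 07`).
77 c0

13. bor fields op=0xe:5|rd=15:4|rs=8:4|pad=0:3 → word 77c0h → 77 c0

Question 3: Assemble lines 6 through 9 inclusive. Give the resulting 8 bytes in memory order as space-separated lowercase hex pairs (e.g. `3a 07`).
cd 20 18 0a c7 f8 3b a4

6. sbi fields op=0x19:5|rd=10:4|imm=32:7 → word cd20h → cd 20
7. bnz fields op=0x3:5|imm=10:11 → word 180ah → 18 0a
8. b fields op=0x18:5|imm=-8:11 → word c7f8h → c7 f8
9. movi fields op=0x7:5|rd=7:4|imm=36:7 → word 3ba4h → 3b a4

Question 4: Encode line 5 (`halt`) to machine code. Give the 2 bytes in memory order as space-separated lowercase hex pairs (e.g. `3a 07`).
28 00

line 5 (halt): pack op=0x5:5|pad=0:11 = 0x2800; big→ 28 00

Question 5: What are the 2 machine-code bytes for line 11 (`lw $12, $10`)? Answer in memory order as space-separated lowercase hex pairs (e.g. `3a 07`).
11. lw fields op=0x1f:5|rd=10:4|rs=12:4|pad=0:3 → word fd60h → fd 60

fd 60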